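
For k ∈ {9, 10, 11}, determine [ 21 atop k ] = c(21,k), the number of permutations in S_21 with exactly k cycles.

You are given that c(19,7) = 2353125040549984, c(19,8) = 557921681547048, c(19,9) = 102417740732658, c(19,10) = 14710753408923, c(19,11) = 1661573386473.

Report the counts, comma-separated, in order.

63030812099294896, 10142299865511450, 1307535010540395

row 20: T[20][8]=19·557921681547048+2353125040549984=12953636989943896  T[20][9]=19·102417740732658+557921681547048=2503858755467550  T[20][10]=19·14710753408923+102417740732658=381922055502195  T[20][11]=19·1661573386473+14710753408923=46280647751910
row 21: T[21][9]=20·2503858755467550+12953636989943896=63030812099294896  T[21][10]=20·381922055502195+2503858755467550=10142299865511450  T[21][11]=20·46280647751910+381922055502195=1307535010540395
Read c(21,9) = 63030812099294896, c(21,10) = 10142299865511450, c(21,11) = 1307535010540395.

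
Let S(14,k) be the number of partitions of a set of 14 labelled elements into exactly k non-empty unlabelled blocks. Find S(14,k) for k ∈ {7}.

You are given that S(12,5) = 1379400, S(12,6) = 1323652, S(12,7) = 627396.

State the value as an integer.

49329280

r13: T_13,6=6×1323652+1379400=9321312; T_13,7=7×627396+1323652=5715424
r14: T_14,7=7×5715424+9321312=49329280
Read S(14,7) = 49329280.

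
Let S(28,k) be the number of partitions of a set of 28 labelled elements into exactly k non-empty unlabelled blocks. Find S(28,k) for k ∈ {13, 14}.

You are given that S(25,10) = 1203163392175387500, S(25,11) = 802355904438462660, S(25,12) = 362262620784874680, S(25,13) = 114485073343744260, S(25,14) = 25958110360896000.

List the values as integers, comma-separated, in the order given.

451512851236272407400, 148782988064375309400

[26] T[26,11]:11*802355904438462660+1203163392175387500=10029078340998476760 · T[26,12]:12*362262620784874680+802355904438462660=5149507353856958820 · T[26,13]:13*114485073343744260+362262620784874680=1850568574253550060 · T[26,14]:14*25958110360896000+114485073343744260=477898618396288260
[27] T[27,12]:12*5149507353856958820+10029078340998476760=71823166587281982600 · T[27,13]:13*1850568574253550060+5149507353856958820=29206898819153109600 · T[27,14]:14*477898618396288260+1850568574253550060=8541149231801585700
[28] T[28,13]:13*29206898819153109600+71823166587281982600=451512851236272407400 · T[28,14]:14*8541149231801585700+29206898819153109600=148782988064375309400
Read S(28,13) = 451512851236272407400, S(28,14) = 148782988064375309400.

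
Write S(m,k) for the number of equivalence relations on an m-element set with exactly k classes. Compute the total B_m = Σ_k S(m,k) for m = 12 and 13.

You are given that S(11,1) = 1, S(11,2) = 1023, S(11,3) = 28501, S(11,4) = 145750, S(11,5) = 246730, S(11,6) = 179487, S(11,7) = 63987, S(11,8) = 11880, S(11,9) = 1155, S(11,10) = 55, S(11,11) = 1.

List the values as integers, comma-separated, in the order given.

4213597, 27644437

i=12: T(12,1)=0+1·1=1 | T(12,2)=1+2·1023=2047 | T(12,3)=1023+3·28501=86526 | T(12,4)=28501+4·145750=611501 | T(12,5)=145750+5·246730=1379400 | T(12,6)=246730+6·179487=1323652 | T(12,7)=179487+7·63987=627396 | T(12,8)=63987+8·11880=159027 | T(12,9)=11880+9·1155=22275 | T(12,10)=1155+10·55=1705 | T(12,11)=55+11·1=66 | T(12,12)=1+12·0=1
i=13: T(13,1)=0+1·1=1 | T(13,2)=1+2·2047=4095 | T(13,3)=2047+3·86526=261625 | T(13,4)=86526+4·611501=2532530 | T(13,5)=611501+5·1379400=7508501 | T(13,6)=1379400+6·1323652=9321312 | T(13,7)=1323652+7·627396=5715424 | T(13,8)=627396+8·159027=1899612 | T(13,9)=159027+9·22275=359502 | T(13,10)=22275+10·1705=39325 | T(13,11)=1705+11·66=2431 | T(13,12)=66+12·1=78 | T(13,13)=1+13·0=1
B_12 = ΣS(12,k) = 1+2047+86526+611501+1379400+1323652+627396+159027+22275+1705+66+1 = 4213597
B_13 = ΣS(13,k) = 1+4095+261625+2532530+7508501+9321312+5715424+1899612+359502+39325+2431+78+1 = 27644437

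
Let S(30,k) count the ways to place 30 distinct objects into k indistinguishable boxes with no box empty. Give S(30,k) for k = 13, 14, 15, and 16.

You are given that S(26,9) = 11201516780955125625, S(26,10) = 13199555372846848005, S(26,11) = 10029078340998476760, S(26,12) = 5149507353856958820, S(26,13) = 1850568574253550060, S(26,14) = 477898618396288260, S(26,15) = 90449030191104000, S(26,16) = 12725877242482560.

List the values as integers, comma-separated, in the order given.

102442517922081938561415, 42337710060168129525765, 12879868072770626040000, 2940812098256837097720

[27] T[27,10]:10*13199555372846848005+11201516780955125625=143197070509423605675 · T[27,11]:11*10029078340998476760+13199555372846848005=123519417123830092365 · T[27,12]:12*5149507353856958820+10029078340998476760=71823166587281982600 · T[27,13]:13*1850568574253550060+5149507353856958820=29206898819153109600 · T[27,14]:14*477898618396288260+1850568574253550060=8541149231801585700 · T[27,15]:15*90449030191104000+477898618396288260=1834634071262848260 · T[27,16]:16*12725877242482560+90449030191104000=294063066070824960
[28] T[28,11]:11*123519417123830092365+143197070509423605675=1501910658871554621690 · T[28,12]:12*71823166587281982600+123519417123830092365=985397416171213883565 · T[28,13]:13*29206898819153109600+71823166587281982600=451512851236272407400 · T[28,14]:14*8541149231801585700+29206898819153109600=148782988064375309400 · T[28,15]:15*1834634071262848260+8541149231801585700=36060660300744309600 · T[28,16]:16*294063066070824960+1834634071262848260=6539643128396047620
[29] T[29,12]:12*985397416171213883565+1501910658871554621690=13326679652926121224470 · T[29,13]:13*451512851236272407400+985397416171213883565=6855064482242755179765 · T[29,14]:14*148782988064375309400+451512851236272407400=2534474684137526739000 · T[29,15]:15*36060660300744309600+148782988064375309400=689692892575539953400 · T[29,16]:16*6539643128396047620+36060660300744309600=140694950355081071520
[30] T[30,13]:13*6855064482242755179765+13326679652926121224470=102442517922081938561415 · T[30,14]:14*2534474684137526739000+6855064482242755179765=42337710060168129525765 · T[30,15]:15*689692892575539953400+2534474684137526739000=12879868072770626040000 · T[30,16]:16*140694950355081071520+689692892575539953400=2940812098256837097720
Read S(30,13) = 102442517922081938561415, S(30,14) = 42337710060168129525765, S(30,15) = 12879868072770626040000, S(30,16) = 2940812098256837097720.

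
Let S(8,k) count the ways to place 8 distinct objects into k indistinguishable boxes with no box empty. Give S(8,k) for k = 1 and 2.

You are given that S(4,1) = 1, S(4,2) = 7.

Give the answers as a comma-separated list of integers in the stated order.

1, 127

@5  (5,1):1·1+0→1, (5,2):7·2+1→15
@6  (6,1):1·1+0→1, (6,2):15·2+1→31
@7  (7,1):1·1+0→1, (7,2):31·2+1→63
@8  (8,1):1·1+0→1, (8,2):63·2+1→127
Read S(8,1) = 1, S(8,2) = 127.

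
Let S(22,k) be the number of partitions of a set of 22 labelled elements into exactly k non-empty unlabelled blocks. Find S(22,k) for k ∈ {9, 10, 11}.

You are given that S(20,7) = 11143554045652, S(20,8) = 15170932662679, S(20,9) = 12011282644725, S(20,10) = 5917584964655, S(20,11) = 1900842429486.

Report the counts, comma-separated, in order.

i=21: T(21,8)=11143554045652+8·15170932662679=132511015347084 | T(21,9)=15170932662679+9·12011282644725=123272476465204 | T(21,10)=12011282644725+10·5917584964655=71187132291275 | T(21,11)=5917584964655+11·1900842429486=26826851689001
i=22: T(22,9)=132511015347084+9·123272476465204=1241963303533920 | T(22,10)=123272476465204+10·71187132291275=835143799377954 | T(22,11)=71187132291275+11·26826851689001=366282500870286
Read S(22,9) = 1241963303533920, S(22,10) = 835143799377954, S(22,11) = 366282500870286.

1241963303533920, 835143799377954, 366282500870286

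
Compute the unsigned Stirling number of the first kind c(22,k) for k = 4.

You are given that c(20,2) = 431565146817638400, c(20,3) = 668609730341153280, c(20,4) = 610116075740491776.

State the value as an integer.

284093315901811468800

[21] T[21,3]:20*668609730341153280+431565146817638400=13803759753640704000 · T[21,4]:20*610116075740491776+668609730341153280=12870931245150988800
[22] T[22,4]:21*12870931245150988800+13803759753640704000=284093315901811468800
Read c(22,4) = 284093315901811468800.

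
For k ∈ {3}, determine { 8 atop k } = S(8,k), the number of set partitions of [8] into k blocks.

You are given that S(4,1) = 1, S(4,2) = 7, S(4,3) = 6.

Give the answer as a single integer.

966

r5: T_5,1=1×1+0=1; T_5,2=2×7+1=15; T_5,3=3×6+7=25
r6: T_6,1=1×1+0=1; T_6,2=2×15+1=31; T_6,3=3×25+15=90
r7: T_7,2=2×31+1=63; T_7,3=3×90+31=301
r8: T_8,3=3×301+63=966
Read S(8,3) = 966.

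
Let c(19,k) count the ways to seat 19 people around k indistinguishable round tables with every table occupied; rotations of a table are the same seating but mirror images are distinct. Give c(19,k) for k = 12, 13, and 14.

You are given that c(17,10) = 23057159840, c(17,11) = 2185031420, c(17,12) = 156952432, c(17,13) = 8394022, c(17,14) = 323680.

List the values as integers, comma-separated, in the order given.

147560703732, 10246937272, 549789282

[18] T[18,11]:17*2185031420+23057159840=60202693980 · T[18,12]:17*156952432+2185031420=4853222764 · T[18,13]:17*8394022+156952432=299650806 · T[18,14]:17*323680+8394022=13896582
[19] T[19,12]:18*4853222764+60202693980=147560703732 · T[19,13]:18*299650806+4853222764=10246937272 · T[19,14]:18*13896582+299650806=549789282
Read c(19,12) = 147560703732, c(19,13) = 10246937272, c(19,14) = 549789282.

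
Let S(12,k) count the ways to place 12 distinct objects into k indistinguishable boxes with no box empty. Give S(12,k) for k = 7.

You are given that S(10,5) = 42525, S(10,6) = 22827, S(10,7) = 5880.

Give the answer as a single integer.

627396

i=11: T(11,6)=42525+6·22827=179487 | T(11,7)=22827+7·5880=63987
i=12: T(12,7)=179487+7·63987=627396
Read S(12,7) = 627396.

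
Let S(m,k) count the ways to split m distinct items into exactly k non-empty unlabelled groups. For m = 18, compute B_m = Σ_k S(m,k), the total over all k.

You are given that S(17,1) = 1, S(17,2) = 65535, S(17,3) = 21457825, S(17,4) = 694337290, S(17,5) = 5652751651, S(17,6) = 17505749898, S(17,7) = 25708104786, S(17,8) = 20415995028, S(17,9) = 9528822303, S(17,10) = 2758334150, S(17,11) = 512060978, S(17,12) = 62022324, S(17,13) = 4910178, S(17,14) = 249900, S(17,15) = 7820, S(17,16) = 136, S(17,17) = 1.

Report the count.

682076806159

@18  (18,1):1·1+0→1, (18,2):65535·2+1→131071, (18,3):21457825·3+65535→64439010, (18,4):694337290·4+21457825→2798806985, (18,5):5652751651·5+694337290→28958095545, (18,6):17505749898·6+5652751651→110687251039, (18,7):25708104786·7+17505749898→197462483400, (18,8):20415995028·8+25708104786→189036065010, (18,9):9528822303·9+20415995028→106175395755, (18,10):2758334150·10+9528822303→37112163803, (18,11):512060978·11+2758334150→8391004908, (18,12):62022324·12+512060978→1256328866, (18,13):4910178·13+62022324→125854638, (18,14):249900·14+4910178→8408778, (18,15):7820·15+249900→367200, (18,16):136·16+7820→9996, (18,17):1·17+136→153, (18,18):0·18+1→1
B_18 = ΣS(18,k) = 1+131071+64439010+2798806985+28958095545+110687251039+197462483400+189036065010+106175395755+37112163803+8391004908+1256328866+125854638+8408778+367200+9996+153+1 = 682076806159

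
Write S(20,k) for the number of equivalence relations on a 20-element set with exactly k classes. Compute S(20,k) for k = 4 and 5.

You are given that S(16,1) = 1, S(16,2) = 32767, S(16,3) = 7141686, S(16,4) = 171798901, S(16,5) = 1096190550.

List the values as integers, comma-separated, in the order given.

45232115901, 749206090500

row 17: T[17][1]=1·1+0=1  T[17][2]=2·32767+1=65535  T[17][3]=3·7141686+32767=21457825  T[17][4]=4·171798901+7141686=694337290  T[17][5]=5·1096190550+171798901=5652751651
row 18: T[18][2]=2·65535+1=131071  T[18][3]=3·21457825+65535=64439010  T[18][4]=4·694337290+21457825=2798806985  T[18][5]=5·5652751651+694337290=28958095545
row 19: T[19][3]=3·64439010+131071=193448101  T[19][4]=4·2798806985+64439010=11259666950  T[19][5]=5·28958095545+2798806985=147589284710
row 20: T[20][4]=4·11259666950+193448101=45232115901  T[20][5]=5·147589284710+11259666950=749206090500
Read S(20,4) = 45232115901, S(20,5) = 749206090500.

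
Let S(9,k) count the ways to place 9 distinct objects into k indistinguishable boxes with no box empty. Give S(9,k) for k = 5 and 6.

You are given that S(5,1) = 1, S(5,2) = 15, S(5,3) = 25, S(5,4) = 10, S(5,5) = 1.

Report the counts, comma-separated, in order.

6951, 2646

i=6: T(6,2)=1+2·15=31 | T(6,3)=15+3·25=90 | T(6,4)=25+4·10=65 | T(6,5)=10+5·1=15 | T(6,6)=1+6·0=1
i=7: T(7,3)=31+3·90=301 | T(7,4)=90+4·65=350 | T(7,5)=65+5·15=140 | T(7,6)=15+6·1=21
i=8: T(8,4)=301+4·350=1701 | T(8,5)=350+5·140=1050 | T(8,6)=140+6·21=266
i=9: T(9,5)=1701+5·1050=6951 | T(9,6)=1050+6·266=2646
Read S(9,5) = 6951, S(9,6) = 2646.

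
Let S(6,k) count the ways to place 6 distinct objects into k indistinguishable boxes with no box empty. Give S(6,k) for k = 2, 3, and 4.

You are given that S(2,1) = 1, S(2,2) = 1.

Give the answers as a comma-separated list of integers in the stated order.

r3: T_3,1=1×1+0=1; T_3,2=2×1+1=3; T_3,3=3×0+1=1
r4: T_4,1=1×1+0=1; T_4,2=2×3+1=7; T_4,3=3×1+3=6; T_4,4=4×0+1=1
r5: T_5,1=1×1+0=1; T_5,2=2×7+1=15; T_5,3=3×6+7=25; T_5,4=4×1+6=10
r6: T_6,2=2×15+1=31; T_6,3=3×25+15=90; T_6,4=4×10+25=65
Read S(6,2) = 31, S(6,3) = 90, S(6,4) = 65.

31, 90, 65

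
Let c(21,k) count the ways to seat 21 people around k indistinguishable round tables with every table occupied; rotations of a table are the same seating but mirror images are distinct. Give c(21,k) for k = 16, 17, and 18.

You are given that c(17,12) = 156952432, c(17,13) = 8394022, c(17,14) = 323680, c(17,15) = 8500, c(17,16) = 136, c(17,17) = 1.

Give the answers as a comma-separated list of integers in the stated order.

@18  (18,13):8394022·17+156952432→299650806, (18,14):323680·17+8394022→13896582, (18,15):8500·17+323680→468180, (18,16):136·17+8500→10812, (18,17):1·17+136→153, (18,18):0·17+1→1
@19  (19,14):13896582·18+299650806→549789282, (19,15):468180·18+13896582→22323822, (19,16):10812·18+468180→662796, (19,17):153·18+10812→13566, (19,18):1·18+153→171
@20  (20,15):22323822·19+549789282→973941900, (20,16):662796·19+22323822→34916946, (20,17):13566·19+662796→920550, (20,18):171·19+13566→16815
@21  (21,16):34916946·20+973941900→1672280820, (21,17):920550·20+34916946→53327946, (21,18):16815·20+920550→1256850
Read c(21,16) = 1672280820, c(21,17) = 53327946, c(21,18) = 1256850.

1672280820, 53327946, 1256850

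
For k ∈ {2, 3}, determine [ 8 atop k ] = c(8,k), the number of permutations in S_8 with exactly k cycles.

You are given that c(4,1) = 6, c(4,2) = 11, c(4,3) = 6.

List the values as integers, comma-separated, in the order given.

13068, 13132

r5: T_5,1=4×6+0=24; T_5,2=4×11+6=50; T_5,3=4×6+11=35
r6: T_6,1=5×24+0=120; T_6,2=5×50+24=274; T_6,3=5×35+50=225
r7: T_7,1=6×120+0=720; T_7,2=6×274+120=1764; T_7,3=6×225+274=1624
r8: T_8,2=7×1764+720=13068; T_8,3=7×1624+1764=13132
Read c(8,2) = 13068, c(8,3) = 13132.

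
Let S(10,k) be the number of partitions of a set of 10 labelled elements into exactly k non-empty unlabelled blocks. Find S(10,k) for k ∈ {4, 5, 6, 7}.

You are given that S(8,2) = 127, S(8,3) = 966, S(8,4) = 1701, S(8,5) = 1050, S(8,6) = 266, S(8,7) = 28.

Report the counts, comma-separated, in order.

@9  (9,3):966·3+127→3025, (9,4):1701·4+966→7770, (9,5):1050·5+1701→6951, (9,6):266·6+1050→2646, (9,7):28·7+266→462
@10  (10,4):7770·4+3025→34105, (10,5):6951·5+7770→42525, (10,6):2646·6+6951→22827, (10,7):462·7+2646→5880
Read S(10,4) = 34105, S(10,5) = 42525, S(10,6) = 22827, S(10,7) = 5880.

34105, 42525, 22827, 5880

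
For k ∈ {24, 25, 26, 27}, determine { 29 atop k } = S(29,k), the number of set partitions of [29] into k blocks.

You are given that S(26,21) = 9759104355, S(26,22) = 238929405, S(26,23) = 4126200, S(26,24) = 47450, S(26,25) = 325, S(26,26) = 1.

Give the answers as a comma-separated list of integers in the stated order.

i=27: T(27,22)=9759104355+22·238929405=15015551265 | T(27,23)=238929405+23·4126200=333832005 | T(27,24)=4126200+24·47450=5265000 | T(27,25)=47450+25·325=55575 | T(27,26)=325+26·1=351 | T(27,27)=1+27·0=1
i=28: T(28,23)=15015551265+23·333832005=22693687380 | T(28,24)=333832005+24·5265000=460192005 | T(28,25)=5265000+25·55575=6654375 | T(28,26)=55575+26·351=64701 | T(28,27)=351+27·1=378
i=29: T(29,24)=22693687380+24·460192005=33738295500 | T(29,25)=460192005+25·6654375=626551380 | T(29,26)=6654375+26·64701=8336601 | T(29,27)=64701+27·378=74907
Read S(29,24) = 33738295500, S(29,25) = 626551380, S(29,26) = 8336601, S(29,27) = 74907.

33738295500, 626551380, 8336601, 74907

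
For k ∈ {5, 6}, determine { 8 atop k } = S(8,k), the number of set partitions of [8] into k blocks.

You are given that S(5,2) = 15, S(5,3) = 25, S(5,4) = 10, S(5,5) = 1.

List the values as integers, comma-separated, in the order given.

1050, 266

row 6: T[6][3]=3·25+15=90  T[6][4]=4·10+25=65  T[6][5]=5·1+10=15  T[6][6]=6·0+1=1
row 7: T[7][4]=4·65+90=350  T[7][5]=5·15+65=140  T[7][6]=6·1+15=21
row 8: T[8][5]=5·140+350=1050  T[8][6]=6·21+140=266
Read S(8,5) = 1050, S(8,6) = 266.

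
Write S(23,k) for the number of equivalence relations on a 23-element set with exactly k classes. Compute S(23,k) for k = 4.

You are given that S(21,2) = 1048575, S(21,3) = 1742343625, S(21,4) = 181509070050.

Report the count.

2916342574750

row 22: T[22][3]=3·1742343625+1048575=5228079450  T[22][4]=4·181509070050+1742343625=727778623825
row 23: T[23][4]=4·727778623825+5228079450=2916342574750
Read S(23,4) = 2916342574750.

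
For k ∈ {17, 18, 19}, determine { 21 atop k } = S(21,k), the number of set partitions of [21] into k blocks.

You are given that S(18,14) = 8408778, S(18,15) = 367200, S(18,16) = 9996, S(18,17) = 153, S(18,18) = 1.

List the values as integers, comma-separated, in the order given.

34952799, 1023435, 19285

[19] T[19,15]:15*367200+8408778=13916778 · T[19,16]:16*9996+367200=527136 · T[19,17]:17*153+9996=12597 · T[19,18]:18*1+153=171 · T[19,19]:19*0+1=1
[20] T[20,16]:16*527136+13916778=22350954 · T[20,17]:17*12597+527136=741285 · T[20,18]:18*171+12597=15675 · T[20,19]:19*1+171=190
[21] T[21,17]:17*741285+22350954=34952799 · T[21,18]:18*15675+741285=1023435 · T[21,19]:19*190+15675=19285
Read S(21,17) = 34952799, S(21,18) = 1023435, S(21,19) = 19285.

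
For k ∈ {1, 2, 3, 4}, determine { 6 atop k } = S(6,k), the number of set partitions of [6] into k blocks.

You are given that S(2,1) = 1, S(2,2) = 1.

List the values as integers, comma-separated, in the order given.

i=3: T(3,1)=0+1·1=1 | T(3,2)=1+2·1=3 | T(3,3)=1+3·0=1
i=4: T(4,1)=0+1·1=1 | T(4,2)=1+2·3=7 | T(4,3)=3+3·1=6 | T(4,4)=1+4·0=1
i=5: T(5,1)=0+1·1=1 | T(5,2)=1+2·7=15 | T(5,3)=7+3·6=25 | T(5,4)=6+4·1=10
i=6: T(6,1)=0+1·1=1 | T(6,2)=1+2·15=31 | T(6,3)=15+3·25=90 | T(6,4)=25+4·10=65
Read S(6,1) = 1, S(6,2) = 31, S(6,3) = 90, S(6,4) = 65.

1, 31, 90, 65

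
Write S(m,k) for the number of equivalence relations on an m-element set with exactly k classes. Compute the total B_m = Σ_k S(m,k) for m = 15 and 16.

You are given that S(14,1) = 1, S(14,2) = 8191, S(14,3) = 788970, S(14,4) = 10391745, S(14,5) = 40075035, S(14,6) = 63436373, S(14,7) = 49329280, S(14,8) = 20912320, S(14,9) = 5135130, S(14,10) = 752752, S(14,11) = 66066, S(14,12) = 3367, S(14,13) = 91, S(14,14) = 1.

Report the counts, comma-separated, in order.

@15  (15,1):1·1+0→1, (15,2):8191·2+1→16383, (15,3):788970·3+8191→2375101, (15,4):10391745·4+788970→42355950, (15,5):40075035·5+10391745→210766920, (15,6):63436373·6+40075035→420693273, (15,7):49329280·7+63436373→408741333, (15,8):20912320·8+49329280→216627840, (15,9):5135130·9+20912320→67128490, (15,10):752752·10+5135130→12662650, (15,11):66066·11+752752→1479478, (15,12):3367·12+66066→106470, (15,13):91·13+3367→4550, (15,14):1·14+91→105, (15,15):0·15+1→1
@16  (16,1):1·1+0→1, (16,2):16383·2+1→32767, (16,3):2375101·3+16383→7141686, (16,4):42355950·4+2375101→171798901, (16,5):210766920·5+42355950→1096190550, (16,6):420693273·6+210766920→2734926558, (16,7):408741333·7+420693273→3281882604, (16,8):216627840·8+408741333→2141764053, (16,9):67128490·9+216627840→820784250, (16,10):12662650·10+67128490→193754990, (16,11):1479478·11+12662650→28936908, (16,12):106470·12+1479478→2757118, (16,13):4550·13+106470→165620, (16,14):105·14+4550→6020, (16,15):1·15+105→120, (16,16):0·16+1→1
B_15 = ΣS(15,k) = 1+16383+2375101+42355950+210766920+420693273+408741333+216627840+67128490+12662650+1479478+106470+4550+105+1 = 1382958545
B_16 = ΣS(16,k) = 1+32767+7141686+171798901+1096190550+2734926558+3281882604+2141764053+820784250+193754990+28936908+2757118+165620+6020+120+1 = 10480142147

1382958545, 10480142147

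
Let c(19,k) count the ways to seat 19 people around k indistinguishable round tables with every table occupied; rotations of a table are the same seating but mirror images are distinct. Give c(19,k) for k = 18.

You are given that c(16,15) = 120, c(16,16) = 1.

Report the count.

[17] T[17,16]:16*1+120=136 · T[17,17]:16*0+1=1
[18] T[18,17]:17*1+136=153 · T[18,18]:17*0+1=1
[19] T[19,18]:18*1+153=171
Read c(19,18) = 171.

171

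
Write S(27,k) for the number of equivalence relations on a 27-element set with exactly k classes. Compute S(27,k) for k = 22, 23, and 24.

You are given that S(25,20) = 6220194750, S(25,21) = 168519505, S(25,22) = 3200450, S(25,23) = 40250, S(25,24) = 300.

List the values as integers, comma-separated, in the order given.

15015551265, 333832005, 5265000

r26: T_26,21=21×168519505+6220194750=9759104355; T_26,22=22×3200450+168519505=238929405; T_26,23=23×40250+3200450=4126200; T_26,24=24×300+40250=47450
r27: T_27,22=22×238929405+9759104355=15015551265; T_27,23=23×4126200+238929405=333832005; T_27,24=24×47450+4126200=5265000
Read S(27,22) = 15015551265, S(27,23) = 333832005, S(27,24) = 5265000.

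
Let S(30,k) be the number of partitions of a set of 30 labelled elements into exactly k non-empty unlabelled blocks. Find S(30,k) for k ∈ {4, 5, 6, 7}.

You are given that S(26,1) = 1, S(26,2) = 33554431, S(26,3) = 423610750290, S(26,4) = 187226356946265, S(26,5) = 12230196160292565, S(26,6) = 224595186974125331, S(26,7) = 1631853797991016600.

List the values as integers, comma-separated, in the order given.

r27: T_27,1=1×1+0=1; T_27,2=2×33554431+1=67108863; T_27,3=3×423610750290+33554431=1270865805301; T_27,4=4×187226356946265+423610750290=749329038535350; T_27,5=5×12230196160292565+187226356946265=61338207158409090; T_27,6=6×224595186974125331+12230196160292565=1359801318005044551; T_27,7=7×1631853797991016600+224595186974125331=11647571772911241531
r28: T_28,2=2×67108863+1=134217727; T_28,3=3×1270865805301+67108863=3812664524766; T_28,4=4×749329038535350+1270865805301=2998587019946701; T_28,5=5×61338207158409090+749329038535350=307440364830580800; T_28,6=6×1359801318005044551+61338207158409090=8220146115188676396; T_28,7=7×11647571772911241531+1359801318005044551=82892803728383735268
r29: T_29,3=3×3812664524766+134217727=11438127792025; T_29,4=4×2998587019946701+3812664524766=11998160744311570; T_29,5=5×307440364830580800+2998587019946701=1540200411172850701; T_29,6=6×8220146115188676396+307440364830580800=49628317055962639176; T_29,7=7×82892803728383735268+8220146115188676396=588469772213874823272
r30: T_30,4=4×11998160744311570+11438127792025=48004081105038305; T_30,5=5×1540200411172850701+11998160744311570=7713000216608565075; T_30,6=6×49628317055962639176+1540200411172850701=299310102746948685757; T_30,7=7×588469772213874823272+49628317055962639176=4168916722553086402080
Read S(30,4) = 48004081105038305, S(30,5) = 7713000216608565075, S(30,6) = 299310102746948685757, S(30,7) = 4168916722553086402080.

48004081105038305, 7713000216608565075, 299310102746948685757, 4168916722553086402080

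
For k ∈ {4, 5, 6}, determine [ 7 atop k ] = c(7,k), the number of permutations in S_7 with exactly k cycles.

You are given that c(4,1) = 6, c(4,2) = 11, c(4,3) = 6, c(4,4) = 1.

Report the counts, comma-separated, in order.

735, 175, 21

row 5: T[5][2]=4·11+6=50  T[5][3]=4·6+11=35  T[5][4]=4·1+6=10  T[5][5]=4·0+1=1
row 6: T[6][3]=5·35+50=225  T[6][4]=5·10+35=85  T[6][5]=5·1+10=15  T[6][6]=5·0+1=1
row 7: T[7][4]=6·85+225=735  T[7][5]=6·15+85=175  T[7][6]=6·1+15=21
Read c(7,4) = 735, c(7,5) = 175, c(7,6) = 21.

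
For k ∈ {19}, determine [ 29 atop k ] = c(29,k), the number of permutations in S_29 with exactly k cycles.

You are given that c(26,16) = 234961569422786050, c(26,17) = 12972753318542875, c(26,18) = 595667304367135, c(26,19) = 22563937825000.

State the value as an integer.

3031400077459516035

r27: T_27,17=26×12972753318542875+234961569422786050=572253155704900800; T_27,18=26×595667304367135+12972753318542875=28460103232088385; T_27,19=26×22563937825000+595667304367135=1182329687817135
r28: T_28,18=27×28460103232088385+572253155704900800=1340675942971287195; T_28,19=27×1182329687817135+28460103232088385=60383004803151030
r29: T_29,19=28×60383004803151030+1340675942971287195=3031400077459516035
Read c(29,19) = 3031400077459516035.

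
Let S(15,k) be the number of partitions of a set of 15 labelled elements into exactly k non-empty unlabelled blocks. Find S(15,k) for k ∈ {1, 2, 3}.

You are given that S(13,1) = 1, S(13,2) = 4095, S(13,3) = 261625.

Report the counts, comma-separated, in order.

1, 16383, 2375101

@14  (14,1):1·1+0→1, (14,2):4095·2+1→8191, (14,3):261625·3+4095→788970
@15  (15,1):1·1+0→1, (15,2):8191·2+1→16383, (15,3):788970·3+8191→2375101
Read S(15,1) = 1, S(15,2) = 16383, S(15,3) = 2375101.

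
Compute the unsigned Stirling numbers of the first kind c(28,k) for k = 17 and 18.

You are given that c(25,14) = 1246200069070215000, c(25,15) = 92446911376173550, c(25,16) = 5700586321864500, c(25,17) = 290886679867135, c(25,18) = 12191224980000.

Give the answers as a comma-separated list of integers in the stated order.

row 26: T[26][15]=25·92446911376173550+1246200069070215000=3557372853474553750  T[26][16]=25·5700586321864500+92446911376173550=234961569422786050  T[26][17]=25·290886679867135+5700586321864500=12972753318542875  T[26][18]=25·12191224980000+290886679867135=595667304367135
row 27: T[27][16]=26·234961569422786050+3557372853474553750=9666373658466991050  T[27][17]=26·12972753318542875+234961569422786050=572253155704900800  T[27][18]=26·595667304367135+12972753318542875=28460103232088385
row 28: T[28][17]=27·572253155704900800+9666373658466991050=25117208862499312650  T[28][18]=27·28460103232088385+572253155704900800=1340675942971287195
Read c(28,17) = 25117208862499312650, c(28,18) = 1340675942971287195.

25117208862499312650, 1340675942971287195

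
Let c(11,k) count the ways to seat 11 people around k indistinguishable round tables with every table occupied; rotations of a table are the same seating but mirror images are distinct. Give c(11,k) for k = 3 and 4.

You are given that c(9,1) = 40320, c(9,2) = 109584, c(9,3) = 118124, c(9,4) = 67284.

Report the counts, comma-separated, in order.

12753576, 8409500

@10  (10,2):109584·9+40320→1026576, (10,3):118124·9+109584→1172700, (10,4):67284·9+118124→723680
@11  (11,3):1172700·10+1026576→12753576, (11,4):723680·10+1172700→8409500
Read c(11,3) = 12753576, c(11,4) = 8409500.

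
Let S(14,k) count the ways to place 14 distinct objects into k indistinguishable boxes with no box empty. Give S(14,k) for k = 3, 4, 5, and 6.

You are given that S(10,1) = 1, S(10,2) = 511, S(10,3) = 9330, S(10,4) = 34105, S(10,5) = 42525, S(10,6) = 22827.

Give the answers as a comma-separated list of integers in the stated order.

r11: T_11,1=1×1+0=1; T_11,2=2×511+1=1023; T_11,3=3×9330+511=28501; T_11,4=4×34105+9330=145750; T_11,5=5×42525+34105=246730; T_11,6=6×22827+42525=179487
r12: T_12,1=1×1+0=1; T_12,2=2×1023+1=2047; T_12,3=3×28501+1023=86526; T_12,4=4×145750+28501=611501; T_12,5=5×246730+145750=1379400; T_12,6=6×179487+246730=1323652
r13: T_13,2=2×2047+1=4095; T_13,3=3×86526+2047=261625; T_13,4=4×611501+86526=2532530; T_13,5=5×1379400+611501=7508501; T_13,6=6×1323652+1379400=9321312
r14: T_14,3=3×261625+4095=788970; T_14,4=4×2532530+261625=10391745; T_14,5=5×7508501+2532530=40075035; T_14,6=6×9321312+7508501=63436373
Read S(14,3) = 788970, S(14,4) = 10391745, S(14,5) = 40075035, S(14,6) = 63436373.

788970, 10391745, 40075035, 63436373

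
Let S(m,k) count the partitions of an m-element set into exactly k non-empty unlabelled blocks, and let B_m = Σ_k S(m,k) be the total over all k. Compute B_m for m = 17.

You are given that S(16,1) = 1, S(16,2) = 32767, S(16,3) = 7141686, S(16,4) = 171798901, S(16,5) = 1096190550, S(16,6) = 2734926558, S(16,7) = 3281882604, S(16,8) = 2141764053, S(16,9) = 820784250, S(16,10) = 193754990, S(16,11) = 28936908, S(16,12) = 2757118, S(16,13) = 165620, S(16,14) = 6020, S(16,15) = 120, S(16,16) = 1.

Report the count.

82864869804

row 17: T[17][1]=1·1+0=1  T[17][2]=2·32767+1=65535  T[17][3]=3·7141686+32767=21457825  T[17][4]=4·171798901+7141686=694337290  T[17][5]=5·1096190550+171798901=5652751651  T[17][6]=6·2734926558+1096190550=17505749898  T[17][7]=7·3281882604+2734926558=25708104786  T[17][8]=8·2141764053+3281882604=20415995028  T[17][9]=9·820784250+2141764053=9528822303  T[17][10]=10·193754990+820784250=2758334150  T[17][11]=11·28936908+193754990=512060978  T[17][12]=12·2757118+28936908=62022324  T[17][13]=13·165620+2757118=4910178  T[17][14]=14·6020+165620=249900  T[17][15]=15·120+6020=7820  T[17][16]=16·1+120=136  T[17][17]=17·0+1=1
B_17 = ΣS(17,k) = 1+65535+21457825+694337290+5652751651+17505749898+25708104786+20415995028+9528822303+2758334150+512060978+62022324+4910178+249900+7820+136+1 = 82864869804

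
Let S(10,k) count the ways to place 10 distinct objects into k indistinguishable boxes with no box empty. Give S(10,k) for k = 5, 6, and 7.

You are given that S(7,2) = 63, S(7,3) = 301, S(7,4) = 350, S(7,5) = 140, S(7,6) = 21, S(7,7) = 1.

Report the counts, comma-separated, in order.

42525, 22827, 5880

row 8: T[8][3]=3·301+63=966  T[8][4]=4·350+301=1701  T[8][5]=5·140+350=1050  T[8][6]=6·21+140=266  T[8][7]=7·1+21=28
row 9: T[9][4]=4·1701+966=7770  T[9][5]=5·1050+1701=6951  T[9][6]=6·266+1050=2646  T[9][7]=7·28+266=462
row 10: T[10][5]=5·6951+7770=42525  T[10][6]=6·2646+6951=22827  T[10][7]=7·462+2646=5880
Read S(10,5) = 42525, S(10,6) = 22827, S(10,7) = 5880.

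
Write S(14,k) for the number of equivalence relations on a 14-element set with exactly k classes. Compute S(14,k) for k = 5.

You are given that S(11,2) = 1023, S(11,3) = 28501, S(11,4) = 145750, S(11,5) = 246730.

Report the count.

i=12: T(12,3)=1023+3·28501=86526 | T(12,4)=28501+4·145750=611501 | T(12,5)=145750+5·246730=1379400
i=13: T(13,4)=86526+4·611501=2532530 | T(13,5)=611501+5·1379400=7508501
i=14: T(14,5)=2532530+5·7508501=40075035
Read S(14,5) = 40075035.

40075035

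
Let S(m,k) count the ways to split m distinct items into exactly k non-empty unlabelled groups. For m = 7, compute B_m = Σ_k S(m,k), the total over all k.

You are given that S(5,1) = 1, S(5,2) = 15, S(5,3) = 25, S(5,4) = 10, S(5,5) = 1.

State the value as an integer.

877

i=6: T(6,1)=0+1·1=1 | T(6,2)=1+2·15=31 | T(6,3)=15+3·25=90 | T(6,4)=25+4·10=65 | T(6,5)=10+5·1=15 | T(6,6)=1+6·0=1
i=7: T(7,1)=0+1·1=1 | T(7,2)=1+2·31=63 | T(7,3)=31+3·90=301 | T(7,4)=90+4·65=350 | T(7,5)=65+5·15=140 | T(7,6)=15+6·1=21 | T(7,7)=1+7·0=1
B_7 = ΣS(7,k) = 1+63+301+350+140+21+1 = 877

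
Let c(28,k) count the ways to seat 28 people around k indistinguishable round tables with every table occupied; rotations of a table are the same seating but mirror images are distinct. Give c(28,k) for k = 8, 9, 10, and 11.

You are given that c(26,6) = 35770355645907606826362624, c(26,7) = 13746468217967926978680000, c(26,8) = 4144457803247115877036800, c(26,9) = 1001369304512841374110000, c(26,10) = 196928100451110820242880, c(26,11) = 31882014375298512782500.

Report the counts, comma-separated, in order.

[27] T[27,7]:26*13746468217967926978680000+35770355645907606826362624=393178529313073708272042624 · T[27,8]:26*4144457803247115877036800+13746468217967926978680000=121502371102392939781636800 · T[27,9]:26*1001369304512841374110000+4144457803247115877036800=30180059720580991603896800 · T[27,10]:26*196928100451110820242880+1001369304512841374110000=6121499916241722700424880 · T[27,11]:26*31882014375298512782500+196928100451110820242880=1025860474208872152587880
[28] T[28,8]:27*121502371102392939781636800+393178529313073708272042624=3673742549077683082376236224 · T[28,9]:27*30180059720580991603896800+121502371102392939781636800=936363983558079713086850400 · T[28,10]:27*6121499916241722700424880+30180059720580991603896800=195460557459107504515368560 · T[28,11]:27*1025860474208872152587880+6121499916241722700424880=33819732719881270820297640
Read c(28,8) = 3673742549077683082376236224, c(28,9) = 936363983558079713086850400, c(28,10) = 195460557459107504515368560, c(28,11) = 33819732719881270820297640.

3673742549077683082376236224, 936363983558079713086850400, 195460557459107504515368560, 33819732719881270820297640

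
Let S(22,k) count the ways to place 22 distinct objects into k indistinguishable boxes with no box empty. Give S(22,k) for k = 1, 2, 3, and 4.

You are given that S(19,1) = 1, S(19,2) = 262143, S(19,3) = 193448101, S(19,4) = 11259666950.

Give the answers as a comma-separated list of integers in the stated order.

1, 2097151, 5228079450, 727778623825

r20: T_20,1=1×1+0=1; T_20,2=2×262143+1=524287; T_20,3=3×193448101+262143=580606446; T_20,4=4×11259666950+193448101=45232115901
r21: T_21,1=1×1+0=1; T_21,2=2×524287+1=1048575; T_21,3=3×580606446+524287=1742343625; T_21,4=4×45232115901+580606446=181509070050
r22: T_22,1=1×1+0=1; T_22,2=2×1048575+1=2097151; T_22,3=3×1742343625+1048575=5228079450; T_22,4=4×181509070050+1742343625=727778623825
Read S(22,1) = 1, S(22,2) = 2097151, S(22,3) = 5228079450, S(22,4) = 727778623825.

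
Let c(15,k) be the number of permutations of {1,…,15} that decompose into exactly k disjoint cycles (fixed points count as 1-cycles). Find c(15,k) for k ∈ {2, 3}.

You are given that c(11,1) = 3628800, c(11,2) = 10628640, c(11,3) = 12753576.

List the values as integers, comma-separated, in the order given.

283465647360, 392156797824

r12: T_12,1=11×3628800+0=39916800; T_12,2=11×10628640+3628800=120543840; T_12,3=11×12753576+10628640=150917976
r13: T_13,1=12×39916800+0=479001600; T_13,2=12×120543840+39916800=1486442880; T_13,3=12×150917976+120543840=1931559552
r14: T_14,1=13×479001600+0=6227020800; T_14,2=13×1486442880+479001600=19802759040; T_14,3=13×1931559552+1486442880=26596717056
r15: T_15,2=14×19802759040+6227020800=283465647360; T_15,3=14×26596717056+19802759040=392156797824
Read c(15,2) = 283465647360, c(15,3) = 392156797824.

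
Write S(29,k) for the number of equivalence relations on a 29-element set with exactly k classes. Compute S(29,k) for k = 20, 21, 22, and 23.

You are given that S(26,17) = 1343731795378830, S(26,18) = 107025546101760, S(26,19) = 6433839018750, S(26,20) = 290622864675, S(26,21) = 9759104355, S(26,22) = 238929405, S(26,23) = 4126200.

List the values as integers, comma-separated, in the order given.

17110181160972900, 949910385013590, 40823077538100, 1347860993700

row 27: T[27][18]=18·107025546101760+1343731795378830=3270191625210510  T[27][19]=19·6433839018750+107025546101760=229268487458010  T[27][20]=20·290622864675+6433839018750=12246296312250  T[27][21]=21·9759104355+290622864675=495564056130  T[27][22]=22·238929405+9759104355=15015551265  T[27][23]=23·4126200+238929405=333832005
row 28: T[28][19]=19·229268487458010+3270191625210510=7626292886912700  T[28][20]=20·12246296312250+229268487458010=474194413703010  T[28][21]=21·495564056130+12246296312250=22653141490980  T[28][22]=22·15015551265+495564056130=825906183960  T[28][23]=23·333832005+15015551265=22693687380
row 29: T[29][20]=20·474194413703010+7626292886912700=17110181160972900  T[29][21]=21·22653141490980+474194413703010=949910385013590  T[29][22]=22·825906183960+22653141490980=40823077538100  T[29][23]=23·22693687380+825906183960=1347860993700
Read S(29,20) = 17110181160972900, S(29,21) = 949910385013590, S(29,22) = 40823077538100, S(29,23) = 1347860993700.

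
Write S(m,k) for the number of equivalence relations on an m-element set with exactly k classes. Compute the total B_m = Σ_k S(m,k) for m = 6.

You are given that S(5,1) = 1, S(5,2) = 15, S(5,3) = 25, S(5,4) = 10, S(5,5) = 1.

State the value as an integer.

203

row 6: T[6][1]=1·1+0=1  T[6][2]=2·15+1=31  T[6][3]=3·25+15=90  T[6][4]=4·10+25=65  T[6][5]=5·1+10=15  T[6][6]=6·0+1=1
B_6 = ΣS(6,k) = 1+31+90+65+15+1 = 203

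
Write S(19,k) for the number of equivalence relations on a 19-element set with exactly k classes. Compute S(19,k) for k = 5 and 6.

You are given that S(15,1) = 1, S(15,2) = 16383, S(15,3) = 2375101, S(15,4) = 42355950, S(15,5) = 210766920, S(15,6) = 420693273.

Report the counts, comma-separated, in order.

@16  (16,2):16383·2+1→32767, (16,3):2375101·3+16383→7141686, (16,4):42355950·4+2375101→171798901, (16,5):210766920·5+42355950→1096190550, (16,6):420693273·6+210766920→2734926558
@17  (17,3):7141686·3+32767→21457825, (17,4):171798901·4+7141686→694337290, (17,5):1096190550·5+171798901→5652751651, (17,6):2734926558·6+1096190550→17505749898
@18  (18,4):694337290·4+21457825→2798806985, (18,5):5652751651·5+694337290→28958095545, (18,6):17505749898·6+5652751651→110687251039
@19  (19,5):28958095545·5+2798806985→147589284710, (19,6):110687251039·6+28958095545→693081601779
Read S(19,5) = 147589284710, S(19,6) = 693081601779.

147589284710, 693081601779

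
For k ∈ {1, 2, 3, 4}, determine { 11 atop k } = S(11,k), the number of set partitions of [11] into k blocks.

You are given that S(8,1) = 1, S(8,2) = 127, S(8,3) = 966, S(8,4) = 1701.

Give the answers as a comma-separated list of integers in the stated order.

1, 1023, 28501, 145750

row 9: T[9][1]=1·1+0=1  T[9][2]=2·127+1=255  T[9][3]=3·966+127=3025  T[9][4]=4·1701+966=7770
row 10: T[10][1]=1·1+0=1  T[10][2]=2·255+1=511  T[10][3]=3·3025+255=9330  T[10][4]=4·7770+3025=34105
row 11: T[11][1]=1·1+0=1  T[11][2]=2·511+1=1023  T[11][3]=3·9330+511=28501  T[11][4]=4·34105+9330=145750
Read S(11,1) = 1, S(11,2) = 1023, S(11,3) = 28501, S(11,4) = 145750.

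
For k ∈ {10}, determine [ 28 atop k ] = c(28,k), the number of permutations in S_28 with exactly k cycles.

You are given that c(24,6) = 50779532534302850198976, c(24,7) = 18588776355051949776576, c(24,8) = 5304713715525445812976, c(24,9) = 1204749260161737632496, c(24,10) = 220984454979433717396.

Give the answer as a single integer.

195460557459107504515368560

i=25: T(25,7)=50779532534302850198976+24·18588776355051949776576=496910165055549644836800 | T(25,8)=18588776355051949776576+24·5304713715525445812976=145901905527662649288000 | T(25,9)=5304713715525445812976+24·1204749260161737632496=34218695959407148992880 | T(25,10)=1204749260161737632496+24·220984454979433717396=6508376179668146850000
i=26: T(26,8)=496910165055549644836800+25·145901905527662649288000=4144457803247115877036800 | T(26,9)=145901905527662649288000+25·34218695959407148992880=1001369304512841374110000 | T(26,10)=34218695959407148992880+25·6508376179668146850000=196928100451110820242880
i=27: T(27,9)=4144457803247115877036800+26·1001369304512841374110000=30180059720580991603896800 | T(27,10)=1001369304512841374110000+26·196928100451110820242880=6121499916241722700424880
i=28: T(28,10)=30180059720580991603896800+27·6121499916241722700424880=195460557459107504515368560
Read c(28,10) = 195460557459107504515368560.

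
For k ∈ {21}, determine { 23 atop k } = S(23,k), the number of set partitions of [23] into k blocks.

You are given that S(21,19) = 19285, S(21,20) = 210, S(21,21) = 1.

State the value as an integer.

28336

@22  (22,20):210·20+19285→23485, (22,21):1·21+210→231
@23  (23,21):231·21+23485→28336
Read S(23,21) = 28336.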